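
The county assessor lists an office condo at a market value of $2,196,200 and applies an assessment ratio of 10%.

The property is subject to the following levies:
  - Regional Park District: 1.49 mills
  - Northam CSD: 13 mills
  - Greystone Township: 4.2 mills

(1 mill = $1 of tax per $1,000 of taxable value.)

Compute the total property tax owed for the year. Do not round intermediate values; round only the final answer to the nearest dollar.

$4,105

Assessed value = $2,196,200 × 0.1 = $219,620
Regional Park District: $219,620 × 0.00149 = $327.2338
Northam CSD: $219,620 × 0.013 = $2,855.06
Greystone Township: $219,620 × 0.0042 = $922.404
Total = $327.2338 + $2,855.06 + $922.404 = $4,104.6978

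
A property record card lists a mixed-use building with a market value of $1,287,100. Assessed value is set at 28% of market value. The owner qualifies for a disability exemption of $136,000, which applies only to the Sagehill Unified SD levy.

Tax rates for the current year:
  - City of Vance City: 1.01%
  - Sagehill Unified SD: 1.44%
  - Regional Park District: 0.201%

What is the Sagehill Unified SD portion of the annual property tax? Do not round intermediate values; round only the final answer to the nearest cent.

$3,231.19

Assessed value = $1,287,100 × 0.28 = $360,388
Sagehill Unified SD taxable value = $360,388 − $136,000 = $224,388
Sagehill Unified SD levy = $224,388 × 0.0144 = $3,231.1872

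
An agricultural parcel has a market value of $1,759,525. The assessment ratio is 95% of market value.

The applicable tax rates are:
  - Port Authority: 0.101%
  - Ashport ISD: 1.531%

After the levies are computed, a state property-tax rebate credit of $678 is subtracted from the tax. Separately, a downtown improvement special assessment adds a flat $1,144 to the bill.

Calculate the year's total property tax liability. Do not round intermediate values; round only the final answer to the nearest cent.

$27,745.68

Assessed value = $1,759,525 × 0.95 = $1,671,548.75
Port Authority: $1,671,548.75 × 0.00101 = $1,688.2642375
Ashport ISD: $1,671,548.75 × 0.01531 = $25,591.4113625
Levies subtotal = $27,279.6756
After credit = $27,279.6756 − $678 = $26,601.6756
Total = $26,601.6756 + $1,144 = $27,745.6756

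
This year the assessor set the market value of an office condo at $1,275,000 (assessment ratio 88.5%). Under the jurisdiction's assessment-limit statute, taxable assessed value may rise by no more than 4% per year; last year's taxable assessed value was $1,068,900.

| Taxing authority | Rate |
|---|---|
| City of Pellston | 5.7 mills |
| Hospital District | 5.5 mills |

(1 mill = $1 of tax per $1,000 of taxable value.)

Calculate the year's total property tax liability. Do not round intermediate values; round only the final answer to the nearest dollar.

Uncapped assessed value = $1,275,000 × 0.885 = $1,128,375
Cap limit = $1,068,900 × 1.04 = $1,111,656
Taxable assessed value = min($1,128,375, $1,111,656) = $1,111,656 (cap binds)
City of Pellston: $1,111,656 × 0.0057 = $6,336.4392
Hospital District: $1,111,656 × 0.0055 = $6,114.108
Total = $12,450.5472

$12,451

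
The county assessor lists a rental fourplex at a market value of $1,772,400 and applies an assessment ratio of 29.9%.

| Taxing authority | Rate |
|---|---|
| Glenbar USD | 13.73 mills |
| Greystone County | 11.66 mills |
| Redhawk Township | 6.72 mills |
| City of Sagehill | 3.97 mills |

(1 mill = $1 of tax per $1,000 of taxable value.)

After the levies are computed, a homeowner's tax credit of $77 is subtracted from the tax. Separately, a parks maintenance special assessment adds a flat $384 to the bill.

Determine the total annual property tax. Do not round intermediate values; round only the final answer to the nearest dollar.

$19,428

Assessed value = $1,772,400 × 0.299 = $529,947.6
Glenbar USD: $529,947.6 × 0.01373 = $7,276.180548
Greystone County: $529,947.6 × 0.01166 = $6,179.189016
Redhawk Township: $529,947.6 × 0.00672 = $3,561.247872
City of Sagehill: $529,947.6 × 0.00397 = $2,103.891972
Levies subtotal = $19,120.509408
After credit = $19,120.509408 − $77 = $19,043.509408
Total = $19,043.509408 + $384 = $19,427.509408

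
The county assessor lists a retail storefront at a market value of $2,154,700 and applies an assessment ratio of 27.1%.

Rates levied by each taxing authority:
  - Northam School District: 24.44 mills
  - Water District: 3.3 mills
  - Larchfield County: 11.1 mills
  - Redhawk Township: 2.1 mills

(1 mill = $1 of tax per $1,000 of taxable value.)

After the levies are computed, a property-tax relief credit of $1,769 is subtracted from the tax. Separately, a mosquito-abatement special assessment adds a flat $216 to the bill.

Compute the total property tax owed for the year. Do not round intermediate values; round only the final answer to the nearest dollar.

$22,353

Assessed value = $2,154,700 × 0.271 = $583,923.7
Northam School District: $583,923.7 × 0.02444 = $14,271.095228
Water District: $583,923.7 × 0.0033 = $1,926.94821
Larchfield County: $583,923.7 × 0.0111 = $6,481.55307
Redhawk Township: $583,923.7 × 0.0021 = $1,226.23977
Levies subtotal = $23,905.836278
After credit = $23,905.836278 − $1,769 = $22,136.836278
Total = $22,136.836278 + $216 = $22,352.836278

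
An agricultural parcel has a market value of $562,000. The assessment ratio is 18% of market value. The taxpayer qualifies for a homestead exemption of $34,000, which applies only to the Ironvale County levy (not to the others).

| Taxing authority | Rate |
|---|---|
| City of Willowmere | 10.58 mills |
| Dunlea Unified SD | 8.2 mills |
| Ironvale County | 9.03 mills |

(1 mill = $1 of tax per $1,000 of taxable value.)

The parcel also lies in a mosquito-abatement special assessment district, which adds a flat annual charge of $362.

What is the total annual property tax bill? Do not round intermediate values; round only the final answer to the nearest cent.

Assessed value = $562,000 × 0.18 = $101,160
City of Willowmere: $101,160 × 0.01058 = $1,070.2728
Dunlea Unified SD: $101,160 × 0.0082 = $829.512
Ironvale County: ($101,160 − $34,000) × 0.00903 = $67,160 × 0.00903 = $606.4548
Levies subtotal = $2,506.2396
Total = $2,506.2396 + $362 = $2,868.2396

$2,868.24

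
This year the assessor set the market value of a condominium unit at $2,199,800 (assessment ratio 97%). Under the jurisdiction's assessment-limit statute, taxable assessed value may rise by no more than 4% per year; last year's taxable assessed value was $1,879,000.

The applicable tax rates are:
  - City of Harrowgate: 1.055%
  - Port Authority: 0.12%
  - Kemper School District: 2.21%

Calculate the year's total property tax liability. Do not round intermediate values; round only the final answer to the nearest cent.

Uncapped assessed value = $2,199,800 × 0.97 = $2,133,806
Cap limit = $1,879,000 × 1.04 = $1,954,160
Taxable assessed value = min($2,133,806, $1,954,160) = $1,954,160 (cap binds)
City of Harrowgate: $1,954,160 × 0.01055 = $20,616.388
Port Authority: $1,954,160 × 0.0012 = $2,344.992
Kemper School District: $1,954,160 × 0.0221 = $43,186.936
Total = $66,148.316

$66,148.32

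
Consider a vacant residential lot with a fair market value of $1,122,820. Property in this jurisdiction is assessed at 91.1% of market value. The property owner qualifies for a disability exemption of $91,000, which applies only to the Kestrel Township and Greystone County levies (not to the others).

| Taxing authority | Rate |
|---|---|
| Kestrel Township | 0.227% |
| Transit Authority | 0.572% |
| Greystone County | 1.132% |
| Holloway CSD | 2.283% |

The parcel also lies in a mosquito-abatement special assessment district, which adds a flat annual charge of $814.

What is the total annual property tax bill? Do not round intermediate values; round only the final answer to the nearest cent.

Assessed value = $1,122,820 × 0.911 = $1,022,889.02
Kestrel Township: ($1,022,889.02 − $91,000) × 0.00227 = $931,889.02 × 0.00227 = $2,115.3880754
Transit Authority: $1,022,889.02 × 0.00572 = $5,850.9251944
Greystone County: ($1,022,889.02 − $91,000) × 0.01132 = $931,889.02 × 0.01132 = $10,548.9837064
Holloway CSD: $1,022,889.02 × 0.02283 = $23,352.5563266
Levies subtotal = $41,867.8533028
Total = $41,867.8533028 + $814 = $42,681.8533028

$42,681.85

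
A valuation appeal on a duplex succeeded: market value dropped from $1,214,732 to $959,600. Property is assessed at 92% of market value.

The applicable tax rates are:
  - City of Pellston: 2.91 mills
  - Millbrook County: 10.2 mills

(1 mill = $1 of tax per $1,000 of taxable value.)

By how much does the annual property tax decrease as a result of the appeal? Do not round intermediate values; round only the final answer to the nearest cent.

$3,077.20

Old assessed value = $1,214,732 × 0.92 = $1,117,553.44
New assessed value = $959,600 × 0.92 = $882,832
Combined rate = 0.00291 + 0.0102 = 0.01311
Old tax = $1,117,553.44 × 0.01311 = $14,651.1255984
New tax = $882,832 × 0.01311 = $11,573.92752
Reduction = $14,651.1255984 − $11,573.92752 = $3,077.1980784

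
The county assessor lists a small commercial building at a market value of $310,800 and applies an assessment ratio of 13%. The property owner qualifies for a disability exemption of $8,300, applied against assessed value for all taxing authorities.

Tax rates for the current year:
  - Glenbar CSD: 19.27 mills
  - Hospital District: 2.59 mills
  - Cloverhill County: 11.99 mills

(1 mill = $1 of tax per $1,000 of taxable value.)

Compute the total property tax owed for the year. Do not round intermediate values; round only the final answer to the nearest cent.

$1,086.72

Assessed value = $310,800 × 0.13 = $40,404
Taxable value = $40,404 − $8,300 = $32,104
Glenbar CSD: $32,104 × 0.01927 = $618.64408
Hospital District: $32,104 × 0.00259 = $83.14936
Cloverhill County: $32,104 × 0.01199 = $384.92696
Total = $618.64408 + $83.14936 + $384.92696 = $1,086.7204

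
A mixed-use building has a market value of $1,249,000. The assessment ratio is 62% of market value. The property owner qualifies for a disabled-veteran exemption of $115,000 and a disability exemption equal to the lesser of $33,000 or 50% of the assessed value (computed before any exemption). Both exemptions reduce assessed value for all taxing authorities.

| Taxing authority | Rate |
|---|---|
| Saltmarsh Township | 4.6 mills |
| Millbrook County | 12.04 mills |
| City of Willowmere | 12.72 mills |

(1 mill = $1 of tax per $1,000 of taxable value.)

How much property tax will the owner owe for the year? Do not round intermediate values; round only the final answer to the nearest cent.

$18,390.52

Assessed value = $1,249,000 × 0.62 = $774,380
Disability exemption = min($33,000, 50% × $774,380) = min($33,000, $387,190) = $33,000 (dollar cap binds)
Taxable value = $774,380 − $115,000 − $33,000 = $626,380
Saltmarsh Township: $626,380 × 0.0046 = $2,881.348
Millbrook County: $626,380 × 0.01204 = $7,541.6152
City of Willowmere: $626,380 × 0.01272 = $7,967.5536
Total = $18,390.5168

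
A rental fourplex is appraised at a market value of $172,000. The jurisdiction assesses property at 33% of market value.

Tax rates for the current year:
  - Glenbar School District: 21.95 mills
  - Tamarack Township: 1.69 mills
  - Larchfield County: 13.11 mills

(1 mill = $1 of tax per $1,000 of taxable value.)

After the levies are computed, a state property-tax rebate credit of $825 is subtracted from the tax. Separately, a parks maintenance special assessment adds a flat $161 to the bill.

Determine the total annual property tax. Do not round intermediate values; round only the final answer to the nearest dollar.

Assessed value = $172,000 × 0.33 = $56,760
Glenbar School District: $56,760 × 0.02195 = $1,245.882
Tamarack Township: $56,760 × 0.00169 = $95.9244
Larchfield County: $56,760 × 0.01311 = $744.1236
Levies subtotal = $2,085.93
After credit = $2,085.93 − $825 = $1,260.93
Total = $1,260.93 + $161 = $1,421.93

$1,422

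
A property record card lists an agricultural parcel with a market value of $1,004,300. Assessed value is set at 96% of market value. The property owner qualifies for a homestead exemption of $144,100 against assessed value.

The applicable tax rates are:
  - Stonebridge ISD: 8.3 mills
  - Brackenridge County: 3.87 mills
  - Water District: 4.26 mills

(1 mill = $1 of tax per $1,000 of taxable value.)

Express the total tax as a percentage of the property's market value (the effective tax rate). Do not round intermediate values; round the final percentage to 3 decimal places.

Assessed value = $1,004,300 × 0.96 = $964,128
Taxable value = $964,128 − $144,100 = $820,028
Stonebridge ISD: $820,028 × 0.0083 = $6,806.2324
Brackenridge County: $820,028 × 0.00387 = $3,173.50836
Water District: $820,028 × 0.00426 = $3,493.31928
Total tax = $13,473.06004
Effective rate = $13,473.06004 ÷ $1,004,300 = 1.342% of market value

1.342%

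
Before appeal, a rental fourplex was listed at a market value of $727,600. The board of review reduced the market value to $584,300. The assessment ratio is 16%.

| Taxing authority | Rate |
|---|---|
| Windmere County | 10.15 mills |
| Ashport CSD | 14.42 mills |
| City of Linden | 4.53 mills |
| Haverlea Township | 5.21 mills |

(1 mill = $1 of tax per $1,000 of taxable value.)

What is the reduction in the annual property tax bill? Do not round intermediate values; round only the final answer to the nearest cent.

$786.66

Old assessed value = $727,600 × 0.16 = $116,416
New assessed value = $584,300 × 0.16 = $93,488
Combined rate = 0.01015 + 0.01442 + 0.00453 + 0.00521 = 0.03431
Old tax = $116,416 × 0.03431 = $3,994.23296
New tax = $93,488 × 0.03431 = $3,207.57328
Reduction = $3,994.23296 − $3,207.57328 = $786.65968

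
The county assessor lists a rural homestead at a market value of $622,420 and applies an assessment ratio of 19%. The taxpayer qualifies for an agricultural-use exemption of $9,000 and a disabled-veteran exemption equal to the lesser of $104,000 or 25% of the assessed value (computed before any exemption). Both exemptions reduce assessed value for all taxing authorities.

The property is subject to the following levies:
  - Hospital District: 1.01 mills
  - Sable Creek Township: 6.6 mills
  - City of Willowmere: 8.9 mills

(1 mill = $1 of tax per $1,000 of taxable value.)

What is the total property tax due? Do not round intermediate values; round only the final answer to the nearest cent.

Assessed value = $622,420 × 0.19 = $118,259.8
Disabled-veteran exemption = min($104,000, 25% × $118,259.8) = min($104,000, $29,564.95) = $29,564.95 (percentage binds)
Taxable value = $118,259.8 − $9,000 − $29,564.95 = $79,694.85
Hospital District: $79,694.85 × 0.00101 = $80.4917985
Sable Creek Township: $79,694.85 × 0.0066 = $525.98601
City of Willowmere: $79,694.85 × 0.0089 = $709.284165
Total = $1,315.7619735

$1,315.76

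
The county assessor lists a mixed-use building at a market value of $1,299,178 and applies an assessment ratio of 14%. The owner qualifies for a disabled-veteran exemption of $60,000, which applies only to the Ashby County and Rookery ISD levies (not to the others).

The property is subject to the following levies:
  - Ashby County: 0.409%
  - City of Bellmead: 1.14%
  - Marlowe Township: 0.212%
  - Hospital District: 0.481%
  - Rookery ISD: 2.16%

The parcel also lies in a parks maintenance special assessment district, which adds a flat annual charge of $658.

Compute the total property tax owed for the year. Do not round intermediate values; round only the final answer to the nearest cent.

$7,123.17

Assessed value = $1,299,178 × 0.14 = $181,884.92
Ashby County: ($181,884.92 − $60,000) × 0.00409 = $121,884.92 × 0.00409 = $498.5093228
City of Bellmead: $181,884.92 × 0.0114 = $2,073.488088
Marlowe Township: $181,884.92 × 0.00212 = $385.5960304
Hospital District: $181,884.92 × 0.00481 = $874.8664652
Rookery ISD: ($181,884.92 − $60,000) × 0.0216 = $121,884.92 × 0.0216 = $2,632.714272
Levies subtotal = $6,465.1741784
Total = $6,465.1741784 + $658 = $7,123.1741784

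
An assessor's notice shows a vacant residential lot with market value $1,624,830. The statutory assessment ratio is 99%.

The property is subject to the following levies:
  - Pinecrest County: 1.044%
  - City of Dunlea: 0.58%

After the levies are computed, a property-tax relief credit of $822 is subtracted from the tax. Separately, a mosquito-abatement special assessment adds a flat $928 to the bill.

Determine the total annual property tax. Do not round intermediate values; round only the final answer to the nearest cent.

Assessed value = $1,624,830 × 0.99 = $1,608,581.7
Pinecrest County: $1,608,581.7 × 0.01044 = $16,793.592948
City of Dunlea: $1,608,581.7 × 0.0058 = $9,329.77386
Levies subtotal = $26,123.366808
After credit = $26,123.366808 − $822 = $25,301.366808
Total = $25,301.366808 + $928 = $26,229.366808

$26,229.37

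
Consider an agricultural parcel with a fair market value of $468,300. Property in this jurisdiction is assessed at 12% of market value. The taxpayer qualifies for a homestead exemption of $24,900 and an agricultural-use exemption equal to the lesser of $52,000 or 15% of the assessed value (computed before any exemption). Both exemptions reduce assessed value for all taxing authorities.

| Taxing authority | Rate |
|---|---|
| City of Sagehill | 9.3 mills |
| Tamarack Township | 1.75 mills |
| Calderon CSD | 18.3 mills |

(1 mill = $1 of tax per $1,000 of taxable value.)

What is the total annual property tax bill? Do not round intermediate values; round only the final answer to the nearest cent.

Assessed value = $468,300 × 0.12 = $56,196
Agricultural-use exemption = min($52,000, 15% × $56,196) = min($52,000, $8,429.4) = $8,429.4 (percentage binds)
Taxable value = $56,196 − $24,900 − $8,429.4 = $22,866.6
City of Sagehill: $22,866.6 × 0.0093 = $212.65938
Tamarack Township: $22,866.6 × 0.00175 = $40.01655
Calderon CSD: $22,866.6 × 0.0183 = $418.45878
Total = $671.13471

$671.13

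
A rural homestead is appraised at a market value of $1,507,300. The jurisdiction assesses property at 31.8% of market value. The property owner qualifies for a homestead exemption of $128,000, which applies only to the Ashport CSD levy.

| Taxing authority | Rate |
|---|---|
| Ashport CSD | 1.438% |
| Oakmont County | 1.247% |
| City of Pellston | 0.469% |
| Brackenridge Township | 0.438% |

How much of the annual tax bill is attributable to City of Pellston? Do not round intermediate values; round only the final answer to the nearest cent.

Assessed value = $1,507,300 × 0.318 = $479,321.4
City of Pellston taxable value = $479,321.4 (exemption does not apply)
City of Pellston levy = $479,321.4 × 0.00469 = $2,248.017366

$2,248.02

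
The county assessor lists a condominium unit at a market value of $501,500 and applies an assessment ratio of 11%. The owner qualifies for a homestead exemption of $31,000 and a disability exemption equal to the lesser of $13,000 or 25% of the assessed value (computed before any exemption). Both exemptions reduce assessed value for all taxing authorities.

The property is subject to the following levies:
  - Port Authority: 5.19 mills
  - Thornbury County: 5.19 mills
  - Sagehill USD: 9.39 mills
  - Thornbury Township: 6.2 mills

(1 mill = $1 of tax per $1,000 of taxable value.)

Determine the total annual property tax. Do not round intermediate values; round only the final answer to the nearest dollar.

Assessed value = $501,500 × 0.11 = $55,165
Disability exemption = min($13,000, 25% × $55,165) = min($13,000, $13,791.25) = $13,000 (dollar cap binds)
Taxable value = $55,165 − $31,000 − $13,000 = $11,165
Port Authority: $11,165 × 0.00519 = $57.94635
Thornbury County: $11,165 × 0.00519 = $57.94635
Sagehill USD: $11,165 × 0.00939 = $104.83935
Thornbury Township: $11,165 × 0.0062 = $69.223
Total = $289.95505

$290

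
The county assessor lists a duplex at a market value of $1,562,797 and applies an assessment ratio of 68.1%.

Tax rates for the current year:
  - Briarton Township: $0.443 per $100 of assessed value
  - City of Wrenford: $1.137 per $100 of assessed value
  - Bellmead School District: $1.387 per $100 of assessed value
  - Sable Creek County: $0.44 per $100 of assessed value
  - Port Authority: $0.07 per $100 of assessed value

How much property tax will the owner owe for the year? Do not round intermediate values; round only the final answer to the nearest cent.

Assessed value = $1,562,797 × 0.681 = $1,064,264.757
Briarton Township: $1,064,264.757 × 0.00443 = $4,714.69287351
City of Wrenford: $1,064,264.757 × 0.01137 = $12,100.69028709
Bellmead School District: $1,064,264.757 × 0.01387 = $14,761.35217959
Sable Creek County: $1,064,264.757 × 0.0044 = $4,682.7649308
Port Authority: $1,064,264.757 × 0.0007 = $744.9853299
Total = $4,714.69287351 + $12,100.69028709 + $14,761.35217959 + $4,682.7649308 + $744.9853299 = $37,004.48560089

$37,004.49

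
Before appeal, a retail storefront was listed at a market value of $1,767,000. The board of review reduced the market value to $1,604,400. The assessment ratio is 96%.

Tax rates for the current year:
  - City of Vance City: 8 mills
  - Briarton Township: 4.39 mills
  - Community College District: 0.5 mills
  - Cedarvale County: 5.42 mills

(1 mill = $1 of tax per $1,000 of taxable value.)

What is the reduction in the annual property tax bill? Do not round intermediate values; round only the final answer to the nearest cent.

Old assessed value = $1,767,000 × 0.96 = $1,696,320
New assessed value = $1,604,400 × 0.96 = $1,540,224
Combined rate = 0.008 + 0.00439 + 0.0005 + 0.00542 = 0.01831
Old tax = $1,696,320 × 0.01831 = $31,059.6192
New tax = $1,540,224 × 0.01831 = $28,201.50144
Reduction = $31,059.6192 − $28,201.50144 = $2,858.11776

$2,858.12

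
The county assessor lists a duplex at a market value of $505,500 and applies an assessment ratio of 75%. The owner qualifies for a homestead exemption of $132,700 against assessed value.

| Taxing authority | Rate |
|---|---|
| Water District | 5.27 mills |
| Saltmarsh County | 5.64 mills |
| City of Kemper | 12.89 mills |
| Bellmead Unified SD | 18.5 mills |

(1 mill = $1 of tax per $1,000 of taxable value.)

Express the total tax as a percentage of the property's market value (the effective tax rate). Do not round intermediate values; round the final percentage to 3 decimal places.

Assessed value = $505,500 × 0.75 = $379,125
Taxable value = $379,125 − $132,700 = $246,425
Water District: $246,425 × 0.00527 = $1,298.65975
Saltmarsh County: $246,425 × 0.00564 = $1,389.837
City of Kemper: $246,425 × 0.01289 = $3,176.41825
Bellmead Unified SD: $246,425 × 0.0185 = $4,558.8625
Total tax = $10,423.7775
Effective rate = $10,423.7775 ÷ $505,500 = 2.062% of market value

2.062%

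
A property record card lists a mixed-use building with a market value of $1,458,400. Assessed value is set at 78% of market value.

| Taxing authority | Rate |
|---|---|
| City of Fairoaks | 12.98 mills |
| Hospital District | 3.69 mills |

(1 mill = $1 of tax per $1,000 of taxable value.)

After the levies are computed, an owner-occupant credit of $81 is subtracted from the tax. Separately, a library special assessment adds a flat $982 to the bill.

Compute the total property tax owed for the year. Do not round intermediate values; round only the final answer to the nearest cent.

$19,863.99

Assessed value = $1,458,400 × 0.78 = $1,137,552
City of Fairoaks: $1,137,552 × 0.01298 = $14,765.42496
Hospital District: $1,137,552 × 0.00369 = $4,197.56688
Levies subtotal = $18,962.99184
After credit = $18,962.99184 − $81 = $18,881.99184
Total = $18,881.99184 + $982 = $19,863.99184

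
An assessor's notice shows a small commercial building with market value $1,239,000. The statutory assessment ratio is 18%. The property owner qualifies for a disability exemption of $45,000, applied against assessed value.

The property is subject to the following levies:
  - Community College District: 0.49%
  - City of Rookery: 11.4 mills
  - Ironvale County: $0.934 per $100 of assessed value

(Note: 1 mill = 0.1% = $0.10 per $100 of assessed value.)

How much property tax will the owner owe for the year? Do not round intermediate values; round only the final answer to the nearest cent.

Assessed value = $1,239,000 × 0.18 = $223,020
Taxable value = $223,020 − $45,000 = $178,020
Community College District: $178,020 × 0.0049 = $872.298
City of Rookery: $178,020 × 0.0114 = $2,029.428
Ironvale County: $178,020 × 0.00934 = $1,662.7068
Total = $4,564.4328

$4,564.43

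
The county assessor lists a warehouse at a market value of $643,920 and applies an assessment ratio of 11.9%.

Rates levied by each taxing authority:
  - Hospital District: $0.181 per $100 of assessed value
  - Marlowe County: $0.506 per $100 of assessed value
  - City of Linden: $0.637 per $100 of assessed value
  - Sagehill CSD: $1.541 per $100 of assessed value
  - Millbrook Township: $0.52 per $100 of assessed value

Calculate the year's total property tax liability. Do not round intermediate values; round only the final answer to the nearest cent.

Assessed value = $643,920 × 0.119 = $76,626.48
Hospital District: $76,626.48 × 0.00181 = $138.6939288
Marlowe County: $76,626.48 × 0.00506 = $387.7299888
City of Linden: $76,626.48 × 0.00637 = $488.1106776
Sagehill CSD: $76,626.48 × 0.01541 = $1,180.8140568
Millbrook Township: $76,626.48 × 0.0052 = $398.457696
Total = $138.6939288 + $387.7299888 + $488.1106776 + $1,180.8140568 + $398.457696 = $2,593.806348

$2,593.81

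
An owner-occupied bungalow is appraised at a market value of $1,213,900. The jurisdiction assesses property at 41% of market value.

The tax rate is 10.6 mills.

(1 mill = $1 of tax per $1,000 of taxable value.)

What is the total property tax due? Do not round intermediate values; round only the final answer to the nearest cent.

Assessed value = $1,213,900 × 0.41 = $497,699
Tax = $497,699 × 0.0106 = $5,275.6094

$5,275.61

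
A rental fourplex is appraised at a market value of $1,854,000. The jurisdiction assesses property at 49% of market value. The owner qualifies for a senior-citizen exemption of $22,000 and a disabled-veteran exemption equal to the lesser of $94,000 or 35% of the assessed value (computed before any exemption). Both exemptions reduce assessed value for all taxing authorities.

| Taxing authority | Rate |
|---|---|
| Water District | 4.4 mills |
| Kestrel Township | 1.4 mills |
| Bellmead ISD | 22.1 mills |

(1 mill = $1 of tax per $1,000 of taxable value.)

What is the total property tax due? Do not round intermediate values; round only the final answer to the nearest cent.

$22,109.63

Assessed value = $1,854,000 × 0.49 = $908,460
Disabled-veteran exemption = min($94,000, 35% × $908,460) = min($94,000, $317,961) = $94,000 (dollar cap binds)
Taxable value = $908,460 − $22,000 − $94,000 = $792,460
Water District: $792,460 × 0.0044 = $3,486.824
Kestrel Township: $792,460 × 0.0014 = $1,109.444
Bellmead ISD: $792,460 × 0.0221 = $17,513.366
Total = $22,109.634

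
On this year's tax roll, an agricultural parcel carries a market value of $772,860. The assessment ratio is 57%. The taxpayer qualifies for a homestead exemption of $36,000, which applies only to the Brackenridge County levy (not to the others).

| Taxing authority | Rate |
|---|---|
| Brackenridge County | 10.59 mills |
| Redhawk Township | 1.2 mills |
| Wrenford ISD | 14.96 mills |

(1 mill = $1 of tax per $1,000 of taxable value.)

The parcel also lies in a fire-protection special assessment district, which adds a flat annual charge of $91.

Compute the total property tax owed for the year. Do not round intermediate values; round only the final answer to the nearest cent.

$11,493.94

Assessed value = $772,860 × 0.57 = $440,530.2
Brackenridge County: ($440,530.2 − $36,000) × 0.01059 = $404,530.2 × 0.01059 = $4,283.974818
Redhawk Township: $440,530.2 × 0.0012 = $528.63624
Wrenford ISD: $440,530.2 × 0.01496 = $6,590.331792
Levies subtotal = $11,402.94285
Total = $11,402.94285 + $91 = $11,493.94285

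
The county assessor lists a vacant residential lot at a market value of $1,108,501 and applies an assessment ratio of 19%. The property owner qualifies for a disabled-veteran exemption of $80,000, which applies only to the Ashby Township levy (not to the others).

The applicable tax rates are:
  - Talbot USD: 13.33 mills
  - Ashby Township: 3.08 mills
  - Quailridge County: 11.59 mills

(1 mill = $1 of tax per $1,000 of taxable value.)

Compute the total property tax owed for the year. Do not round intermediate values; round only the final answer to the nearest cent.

$5,650.83

Assessed value = $1,108,501 × 0.19 = $210,615.19
Talbot USD: $210,615.19 × 0.01333 = $2,807.5004827
Ashby Township: ($210,615.19 − $80,000) × 0.00308 = $130,615.19 × 0.00308 = $402.2947852
Quailridge County: $210,615.19 × 0.01159 = $2,441.0300521
Total = $5,650.82532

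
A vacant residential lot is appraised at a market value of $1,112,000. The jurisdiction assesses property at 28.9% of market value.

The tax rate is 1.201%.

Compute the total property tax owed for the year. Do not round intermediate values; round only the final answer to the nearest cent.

Assessed value = $1,112,000 × 0.289 = $321,368
Tax = $321,368 × 0.01201 = $3,859.62968

$3,859.63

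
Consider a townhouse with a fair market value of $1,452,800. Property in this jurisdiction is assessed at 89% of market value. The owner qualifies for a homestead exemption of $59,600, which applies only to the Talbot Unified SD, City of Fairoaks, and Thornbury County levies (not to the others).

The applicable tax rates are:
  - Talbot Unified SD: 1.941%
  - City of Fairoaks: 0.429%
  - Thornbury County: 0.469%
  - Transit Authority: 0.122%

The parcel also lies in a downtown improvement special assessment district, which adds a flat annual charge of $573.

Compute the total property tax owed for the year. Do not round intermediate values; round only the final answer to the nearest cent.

$37,166.45

Assessed value = $1,452,800 × 0.89 = $1,292,992
Talbot Unified SD: ($1,292,992 − $59,600) × 0.01941 = $1,233,392 × 0.01941 = $23,940.13872
City of Fairoaks: ($1,292,992 − $59,600) × 0.00429 = $1,233,392 × 0.00429 = $5,291.25168
Thornbury County: ($1,292,992 − $59,600) × 0.00469 = $1,233,392 × 0.00469 = $5,784.60848
Transit Authority: $1,292,992 × 0.00122 = $1,577.45024
Levies subtotal = $36,593.44912
Total = $36,593.44912 + $573 = $37,166.44912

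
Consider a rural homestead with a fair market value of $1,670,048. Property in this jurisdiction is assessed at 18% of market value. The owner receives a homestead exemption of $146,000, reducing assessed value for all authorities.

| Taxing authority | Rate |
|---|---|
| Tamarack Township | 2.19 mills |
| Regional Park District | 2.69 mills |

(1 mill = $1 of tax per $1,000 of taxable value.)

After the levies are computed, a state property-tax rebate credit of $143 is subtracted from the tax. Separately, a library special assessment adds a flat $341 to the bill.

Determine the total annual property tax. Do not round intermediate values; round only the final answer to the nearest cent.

Assessed value = $1,670,048 × 0.18 = $300,608.64
Taxable value = $300,608.64 − $146,000 = $154,608.64
Tamarack Township: $154,608.64 × 0.00219 = $338.5929216
Regional Park District: $154,608.64 × 0.00269 = $415.8972416
Levies subtotal = $754.4901632
After credit = $754.4901632 − $143 = $611.4901632
Total = $611.4901632 + $341 = $952.4901632

$952.49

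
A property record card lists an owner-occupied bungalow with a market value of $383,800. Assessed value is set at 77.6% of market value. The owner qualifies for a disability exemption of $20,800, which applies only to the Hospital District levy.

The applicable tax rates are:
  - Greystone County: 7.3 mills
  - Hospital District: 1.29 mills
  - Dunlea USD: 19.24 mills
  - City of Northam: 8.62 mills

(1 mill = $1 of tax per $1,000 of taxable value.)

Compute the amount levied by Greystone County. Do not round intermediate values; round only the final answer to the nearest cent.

Assessed value = $383,800 × 0.776 = $297,828.8
Greystone County taxable value = $297,828.8 (exemption does not apply)
Greystone County levy = $297,828.8 × 0.0073 = $2,174.15024

$2,174.15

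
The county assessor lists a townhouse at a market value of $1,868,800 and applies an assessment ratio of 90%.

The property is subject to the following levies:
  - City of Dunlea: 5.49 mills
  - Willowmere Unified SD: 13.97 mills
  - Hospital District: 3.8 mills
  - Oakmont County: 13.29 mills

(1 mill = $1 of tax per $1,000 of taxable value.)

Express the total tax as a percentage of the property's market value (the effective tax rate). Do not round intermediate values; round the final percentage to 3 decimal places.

3.290%

Assessed value = $1,868,800 × 0.9 = $1,681,920
City of Dunlea: $1,681,920 × 0.00549 = $9,233.7408
Willowmere Unified SD: $1,681,920 × 0.01397 = $23,496.4224
Hospital District: $1,681,920 × 0.0038 = $6,391.296
Oakmont County: $1,681,920 × 0.01329 = $22,352.7168
Total tax = $61,474.176
Effective rate = $61,474.176 ÷ $1,868,800 = 3.290% of market value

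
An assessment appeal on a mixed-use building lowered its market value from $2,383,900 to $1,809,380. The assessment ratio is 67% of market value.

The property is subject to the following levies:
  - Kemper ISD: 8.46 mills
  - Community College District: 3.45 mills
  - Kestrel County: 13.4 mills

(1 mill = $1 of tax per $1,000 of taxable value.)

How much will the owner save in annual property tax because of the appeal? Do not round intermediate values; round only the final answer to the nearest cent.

$9,742.54

Old assessed value = $2,383,900 × 0.67 = $1,597,213
New assessed value = $1,809,380 × 0.67 = $1,212,284.6
Combined rate = 0.00846 + 0.00345 + 0.0134 = 0.02531
Old tax = $1,597,213 × 0.02531 = $40,425.46103
New tax = $1,212,284.6 × 0.02531 = $30,682.923226
Reduction = $40,425.46103 − $30,682.923226 = $9,742.537804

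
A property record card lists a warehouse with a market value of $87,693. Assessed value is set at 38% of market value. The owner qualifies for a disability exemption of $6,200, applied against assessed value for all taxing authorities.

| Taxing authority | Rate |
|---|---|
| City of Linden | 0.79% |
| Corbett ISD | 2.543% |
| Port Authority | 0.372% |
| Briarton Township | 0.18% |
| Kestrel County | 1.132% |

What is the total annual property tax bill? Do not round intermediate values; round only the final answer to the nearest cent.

$1,360.78

Assessed value = $87,693 × 0.38 = $33,323.34
Taxable value = $33,323.34 − $6,200 = $27,123.34
City of Linden: $27,123.34 × 0.0079 = $214.274386
Corbett ISD: $27,123.34 × 0.02543 = $689.7465362
Port Authority: $27,123.34 × 0.00372 = $100.8988248
Briarton Township: $27,123.34 × 0.0018 = $48.822012
Kestrel County: $27,123.34 × 0.01132 = $307.0362088
Total = $214.274386 + $689.7465362 + $100.8988248 + $48.822012 + $307.0362088 = $1,360.7779678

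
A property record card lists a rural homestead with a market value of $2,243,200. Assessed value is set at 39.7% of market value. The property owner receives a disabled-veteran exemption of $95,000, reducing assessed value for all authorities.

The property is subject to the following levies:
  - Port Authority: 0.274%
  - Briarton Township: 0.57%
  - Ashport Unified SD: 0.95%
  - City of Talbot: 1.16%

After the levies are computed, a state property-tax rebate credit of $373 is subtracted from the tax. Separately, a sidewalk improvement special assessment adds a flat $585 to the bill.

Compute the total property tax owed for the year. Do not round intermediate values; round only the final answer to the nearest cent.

$23,712.56

Assessed value = $2,243,200 × 0.397 = $890,550.4
Taxable value = $890,550.4 − $95,000 = $795,550.4
Port Authority: $795,550.4 × 0.00274 = $2,179.808096
Briarton Township: $795,550.4 × 0.0057 = $4,534.63728
Ashport Unified SD: $795,550.4 × 0.0095 = $7,557.7288
City of Talbot: $795,550.4 × 0.0116 = $9,228.38464
Levies subtotal = $23,500.558816
After credit = $23,500.558816 − $373 = $23,127.558816
Total = $23,127.558816 + $585 = $23,712.558816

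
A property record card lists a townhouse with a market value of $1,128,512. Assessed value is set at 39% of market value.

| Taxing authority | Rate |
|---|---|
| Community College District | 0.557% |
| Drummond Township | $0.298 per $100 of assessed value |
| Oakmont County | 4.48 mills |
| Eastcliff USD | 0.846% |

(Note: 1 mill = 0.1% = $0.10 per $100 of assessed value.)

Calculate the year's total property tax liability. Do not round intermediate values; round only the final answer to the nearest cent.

Assessed value = $1,128,512 × 0.39 = $440,119.68
Community College District: $440,119.68 × 0.00557 = $2,451.4666176
Drummond Township: $440,119.68 × 0.00298 = $1,311.5566464
Oakmont County: $440,119.68 × 0.00448 = $1,971.7361664
Eastcliff USD: $440,119.68 × 0.00846 = $3,723.4124928
Total = $9,458.1719232

$9,458.17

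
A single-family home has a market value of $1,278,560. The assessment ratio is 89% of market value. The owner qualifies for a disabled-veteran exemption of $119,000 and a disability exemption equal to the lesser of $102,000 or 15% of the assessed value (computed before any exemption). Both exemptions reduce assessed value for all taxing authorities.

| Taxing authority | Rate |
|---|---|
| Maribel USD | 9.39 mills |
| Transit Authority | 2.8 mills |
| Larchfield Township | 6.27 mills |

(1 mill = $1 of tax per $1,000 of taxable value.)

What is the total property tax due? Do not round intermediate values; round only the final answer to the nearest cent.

Assessed value = $1,278,560 × 0.89 = $1,137,918.4
Disability exemption = min($102,000, 15% × $1,137,918.4) = min($102,000, $170,687.76) = $102,000 (dollar cap binds)
Taxable value = $1,137,918.4 − $119,000 − $102,000 = $916,918.4
Maribel USD: $916,918.4 × 0.00939 = $8,609.863776
Transit Authority: $916,918.4 × 0.0028 = $2,567.37152
Larchfield Township: $916,918.4 × 0.00627 = $5,749.078368
Total = $16,926.313664

$16,926.31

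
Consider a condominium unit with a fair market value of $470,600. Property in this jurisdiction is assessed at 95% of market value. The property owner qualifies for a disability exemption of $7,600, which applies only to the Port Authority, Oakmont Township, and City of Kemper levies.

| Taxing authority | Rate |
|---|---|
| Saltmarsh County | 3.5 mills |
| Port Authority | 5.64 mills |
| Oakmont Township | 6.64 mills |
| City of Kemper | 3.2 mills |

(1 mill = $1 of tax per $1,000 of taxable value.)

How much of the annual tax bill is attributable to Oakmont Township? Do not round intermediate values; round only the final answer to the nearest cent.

Assessed value = $470,600 × 0.95 = $447,070
Oakmont Township taxable value = $447,070 − $7,600 = $439,470
Oakmont Township levy = $439,470 × 0.00664 = $2,918.0808

$2,918.08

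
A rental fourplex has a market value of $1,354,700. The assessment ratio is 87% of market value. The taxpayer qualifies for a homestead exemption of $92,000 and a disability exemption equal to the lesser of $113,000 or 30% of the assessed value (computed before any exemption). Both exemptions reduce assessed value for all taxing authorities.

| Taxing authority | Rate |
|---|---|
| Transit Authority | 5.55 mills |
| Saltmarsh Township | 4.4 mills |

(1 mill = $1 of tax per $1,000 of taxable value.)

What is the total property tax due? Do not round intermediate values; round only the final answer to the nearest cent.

$9,687.21

Assessed value = $1,354,700 × 0.87 = $1,178,589
Disability exemption = min($113,000, 30% × $1,178,589) = min($113,000, $353,576.7) = $113,000 (dollar cap binds)
Taxable value = $1,178,589 − $92,000 − $113,000 = $973,589
Transit Authority: $973,589 × 0.00555 = $5,403.41895
Saltmarsh Township: $973,589 × 0.0044 = $4,283.7916
Total = $9,687.21055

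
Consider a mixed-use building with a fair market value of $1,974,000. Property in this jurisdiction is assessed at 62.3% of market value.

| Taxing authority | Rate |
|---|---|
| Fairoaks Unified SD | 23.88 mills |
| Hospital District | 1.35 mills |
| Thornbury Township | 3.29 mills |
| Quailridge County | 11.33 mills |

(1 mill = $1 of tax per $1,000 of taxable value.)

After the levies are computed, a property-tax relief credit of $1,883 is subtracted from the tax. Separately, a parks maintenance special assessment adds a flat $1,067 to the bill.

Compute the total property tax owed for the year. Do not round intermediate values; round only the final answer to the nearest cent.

Assessed value = $1,974,000 × 0.623 = $1,229,802
Fairoaks Unified SD: $1,229,802 × 0.02388 = $29,367.67176
Hospital District: $1,229,802 × 0.00135 = $1,660.2327
Thornbury Township: $1,229,802 × 0.00329 = $4,046.04858
Quailridge County: $1,229,802 × 0.01133 = $13,933.65666
Levies subtotal = $49,007.6097
After credit = $49,007.6097 − $1,883 = $47,124.6097
Total = $47,124.6097 + $1,067 = $48,191.6097

$48,191.61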